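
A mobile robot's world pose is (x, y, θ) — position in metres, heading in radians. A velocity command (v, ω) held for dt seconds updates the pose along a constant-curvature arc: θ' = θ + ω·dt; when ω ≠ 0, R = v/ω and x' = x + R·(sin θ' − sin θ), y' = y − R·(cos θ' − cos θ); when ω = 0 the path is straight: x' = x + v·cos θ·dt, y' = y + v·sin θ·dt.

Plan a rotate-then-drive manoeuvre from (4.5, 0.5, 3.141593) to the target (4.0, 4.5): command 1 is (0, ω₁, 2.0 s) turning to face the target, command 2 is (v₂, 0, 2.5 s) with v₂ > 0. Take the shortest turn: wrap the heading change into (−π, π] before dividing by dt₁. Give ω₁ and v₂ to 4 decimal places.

ω₁ = -0.7232, v₂ = 1.6125

heading to target = atan2(4.5−0.5, 4−4.5) = 1.6952
Δθ = wrap(1.6952 − 3.1416) = -1.4464; ω₁ = Δθ/dt₁ = -0.7232
distance = √((4−4.5)² + (4.5−0.5)²) = 4.0311; v₂ = distance/dt₂ = 1.6125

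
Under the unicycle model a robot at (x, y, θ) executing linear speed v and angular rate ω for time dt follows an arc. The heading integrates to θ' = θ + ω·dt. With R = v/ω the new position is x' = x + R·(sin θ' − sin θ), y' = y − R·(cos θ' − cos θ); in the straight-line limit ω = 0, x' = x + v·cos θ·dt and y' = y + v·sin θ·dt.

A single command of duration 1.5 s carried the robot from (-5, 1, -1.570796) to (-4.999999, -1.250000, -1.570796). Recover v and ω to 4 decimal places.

Δθ = -1.570796 − -1.570796 = 0.000000
ω = Δθ/dt = 0.000000/1.5 = 0.0000
ω = 0 → v = (Δx·cos θ + Δy·sin θ)/dt = 1.5000

v = 1.5000, ω = 0.0000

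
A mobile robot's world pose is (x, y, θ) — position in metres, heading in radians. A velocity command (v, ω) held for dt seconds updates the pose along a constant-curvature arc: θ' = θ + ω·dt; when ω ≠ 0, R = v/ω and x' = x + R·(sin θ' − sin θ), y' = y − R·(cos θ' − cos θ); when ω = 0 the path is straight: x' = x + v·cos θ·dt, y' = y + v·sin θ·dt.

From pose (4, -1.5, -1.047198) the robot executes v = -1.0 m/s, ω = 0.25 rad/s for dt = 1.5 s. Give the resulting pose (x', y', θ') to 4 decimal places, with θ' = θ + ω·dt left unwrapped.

(3.0267, -0.3702, -0.6722)

θ' = -1.0472 + 0.25·1.5 = -0.6722
R = v/ω = -1.0/0.25 = -4.0000
x' = 4 + -4.0000·(sin -0.6722 − sin -1.0472) = 3.0267
y' = -1.5 − -4.0000·(cos -0.6722 − cos -1.0472) = -0.3702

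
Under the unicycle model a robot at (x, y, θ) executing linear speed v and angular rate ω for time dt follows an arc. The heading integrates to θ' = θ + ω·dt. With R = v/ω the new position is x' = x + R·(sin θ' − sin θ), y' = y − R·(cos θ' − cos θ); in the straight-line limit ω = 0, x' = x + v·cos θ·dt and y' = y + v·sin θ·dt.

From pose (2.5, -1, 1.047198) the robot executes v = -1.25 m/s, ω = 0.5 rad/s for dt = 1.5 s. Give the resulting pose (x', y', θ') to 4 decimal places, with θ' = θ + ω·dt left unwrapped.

θ' = 1.0472 + 0.5·1.5 = 1.7972
R = v/ω = -1.25/0.5 = -2.5000
x' = 2.5 + -2.5000·(sin 1.7972 − sin 1.0472) = 2.2289
y' = -1 − -2.5000·(cos 1.7972 − cos 1.0472) = -2.8112

(2.2289, -2.8112, 1.7972)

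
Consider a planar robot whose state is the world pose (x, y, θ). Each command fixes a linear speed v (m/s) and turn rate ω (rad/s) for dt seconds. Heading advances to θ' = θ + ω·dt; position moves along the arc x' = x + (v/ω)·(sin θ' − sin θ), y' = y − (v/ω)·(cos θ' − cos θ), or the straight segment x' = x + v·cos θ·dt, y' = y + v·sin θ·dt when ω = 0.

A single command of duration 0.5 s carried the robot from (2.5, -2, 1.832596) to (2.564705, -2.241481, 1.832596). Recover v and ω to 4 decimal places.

Δθ = 1.832596 − 1.832596 = 0.000000
ω = Δθ/dt = 0.000000/0.5 = 0.0000
ω = 0 → v = (Δx·cos θ + Δy·sin θ)/dt = -0.5000

v = -0.5000, ω = 0.0000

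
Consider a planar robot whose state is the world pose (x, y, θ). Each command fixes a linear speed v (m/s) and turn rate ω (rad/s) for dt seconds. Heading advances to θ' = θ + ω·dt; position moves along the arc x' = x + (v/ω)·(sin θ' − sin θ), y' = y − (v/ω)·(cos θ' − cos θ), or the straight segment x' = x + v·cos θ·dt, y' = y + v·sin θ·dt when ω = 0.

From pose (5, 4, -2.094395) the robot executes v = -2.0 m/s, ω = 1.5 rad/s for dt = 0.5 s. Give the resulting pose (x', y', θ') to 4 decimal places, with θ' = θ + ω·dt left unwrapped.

θ' = -2.0944 + 1.5·0.5 = -1.3444
R = v/ω = -2.0/1.5 = -1.3333
x' = 5 + -1.3333·(sin -1.3444 − sin -2.0944) = 5.1446
y' = 4 − -1.3333·(cos -1.3444 − cos -2.0944) = 4.9660

(5.1446, 4.9660, -1.3444)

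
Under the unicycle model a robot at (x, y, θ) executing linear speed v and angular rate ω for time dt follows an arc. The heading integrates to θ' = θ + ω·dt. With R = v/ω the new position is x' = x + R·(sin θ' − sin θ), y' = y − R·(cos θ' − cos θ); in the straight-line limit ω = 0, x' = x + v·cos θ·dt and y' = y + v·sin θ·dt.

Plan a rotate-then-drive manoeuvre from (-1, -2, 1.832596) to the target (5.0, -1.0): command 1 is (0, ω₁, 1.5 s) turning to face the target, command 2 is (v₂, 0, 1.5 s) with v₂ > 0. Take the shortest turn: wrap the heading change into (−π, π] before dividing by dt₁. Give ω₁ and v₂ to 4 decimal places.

ω₁ = -1.1116, v₂ = 4.0552

heading to target = atan2(-1−-2, 5−-1) = 0.1651
Δθ = wrap(0.1651 − 1.8326) = -1.6674; ω₁ = Δθ/dt₁ = -1.1116
distance = √((5−-1)² + (-1−-2)²) = 6.0828; v₂ = distance/dt₂ = 4.0552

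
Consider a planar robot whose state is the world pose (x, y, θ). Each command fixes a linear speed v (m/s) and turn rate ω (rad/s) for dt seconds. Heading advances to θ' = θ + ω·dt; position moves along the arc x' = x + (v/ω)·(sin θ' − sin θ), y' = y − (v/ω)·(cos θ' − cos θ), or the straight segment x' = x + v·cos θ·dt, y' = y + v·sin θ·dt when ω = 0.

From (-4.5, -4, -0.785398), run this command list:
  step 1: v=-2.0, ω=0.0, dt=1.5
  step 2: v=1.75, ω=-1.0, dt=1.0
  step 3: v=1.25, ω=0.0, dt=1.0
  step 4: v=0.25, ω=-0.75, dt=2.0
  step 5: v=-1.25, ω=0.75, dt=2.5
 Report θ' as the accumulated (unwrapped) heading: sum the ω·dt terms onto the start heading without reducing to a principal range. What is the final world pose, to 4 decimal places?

step 1: θ'=-0.7854 (straight) → pose (-6.6213, -1.8787, -0.7854)
step 2: θ'=-1.7854 (R=-1.7500) → pose (-6.1489, -3.4888, -1.7854)
step 3: θ'=-1.7854 (straight) → pose (-6.4151, -4.7101, -1.7854)
step 4: θ'=-3.2854 (R=-0.3333) → pose (-6.7886, -4.9690, -3.2854)
step 5: θ'=-1.4104 (R=-1.6667) → pose (-4.9044, -3.0534, -1.4104)

(-4.9044, -3.0534, -1.4104)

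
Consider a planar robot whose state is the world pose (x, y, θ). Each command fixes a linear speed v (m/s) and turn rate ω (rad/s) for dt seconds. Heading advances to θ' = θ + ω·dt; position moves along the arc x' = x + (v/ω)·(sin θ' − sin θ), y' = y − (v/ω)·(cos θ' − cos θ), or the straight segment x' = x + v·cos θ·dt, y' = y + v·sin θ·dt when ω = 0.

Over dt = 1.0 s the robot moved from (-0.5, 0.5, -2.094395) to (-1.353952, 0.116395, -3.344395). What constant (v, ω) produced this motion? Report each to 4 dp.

Δθ = -3.344395 − -2.094395 = -1.250000
ω = Δθ/dt = -1.250000/1.0 = -1.2500
R = Δx/(sin θ' − sin θ) = -0.8000
v = R·ω = -0.8000·-1.2500 = 1.0000

v = 1.0000, ω = -1.2500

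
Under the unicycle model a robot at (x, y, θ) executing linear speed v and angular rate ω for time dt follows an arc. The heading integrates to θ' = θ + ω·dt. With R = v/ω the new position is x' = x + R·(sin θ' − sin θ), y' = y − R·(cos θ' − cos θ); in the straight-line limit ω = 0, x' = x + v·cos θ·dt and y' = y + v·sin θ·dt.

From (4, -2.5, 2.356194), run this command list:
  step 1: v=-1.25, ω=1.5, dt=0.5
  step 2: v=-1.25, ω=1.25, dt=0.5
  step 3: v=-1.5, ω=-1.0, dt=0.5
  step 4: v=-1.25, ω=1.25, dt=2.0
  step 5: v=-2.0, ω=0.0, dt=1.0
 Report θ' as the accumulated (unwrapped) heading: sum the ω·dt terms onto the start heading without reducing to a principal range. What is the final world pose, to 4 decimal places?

(4.5829, 0.5681, 5.7312)

step 1: θ'=3.1062 (R=-0.8333) → pose (4.5598, -2.7436, 3.1062)
step 2: θ'=3.7312 (R=-1.0000) → pose (5.1512, -2.5753, 3.7312)
step 3: θ'=3.2312 (R=1.5000) → pose (5.8510, -2.3281, 3.2312)
step 4: θ'=5.7312 (R=-1.0000) → pose (6.2859, -0.4806, 5.7312)
step 5: θ'=5.7312 (straight) → pose (4.5829, 0.5681, 5.7312)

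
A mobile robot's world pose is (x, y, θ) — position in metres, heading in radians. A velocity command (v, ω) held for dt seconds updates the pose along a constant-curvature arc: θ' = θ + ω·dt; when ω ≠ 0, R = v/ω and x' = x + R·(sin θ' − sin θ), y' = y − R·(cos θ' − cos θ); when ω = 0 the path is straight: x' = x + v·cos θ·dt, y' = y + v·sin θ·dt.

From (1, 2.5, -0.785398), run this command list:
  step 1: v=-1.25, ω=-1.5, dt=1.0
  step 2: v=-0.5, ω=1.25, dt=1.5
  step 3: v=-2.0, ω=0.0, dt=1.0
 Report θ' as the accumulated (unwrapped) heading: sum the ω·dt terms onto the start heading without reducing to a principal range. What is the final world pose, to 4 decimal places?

step 1: θ'=-2.2854 (R=0.8333) → pose (0.9598, 3.6354, -2.2854)
step 2: θ'=-0.4104 (R=-0.4000) → pose (0.8172, 4.2643, -0.4104)
step 3: θ'=-0.4104 (straight) → pose (-1.0167, 5.0622, -0.4104)

(-1.0167, 5.0622, -0.4104)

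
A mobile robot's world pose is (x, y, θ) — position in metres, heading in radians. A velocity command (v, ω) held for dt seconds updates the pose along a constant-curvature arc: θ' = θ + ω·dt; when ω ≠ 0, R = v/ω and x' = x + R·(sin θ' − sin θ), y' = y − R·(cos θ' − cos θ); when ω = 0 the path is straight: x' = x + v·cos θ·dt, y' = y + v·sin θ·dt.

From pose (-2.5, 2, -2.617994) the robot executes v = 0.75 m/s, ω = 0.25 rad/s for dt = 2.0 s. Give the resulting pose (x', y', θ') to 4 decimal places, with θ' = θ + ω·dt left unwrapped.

θ' = -2.6180 + 0.25·2.0 = -2.1180
R = v/ω = 0.75/0.25 = 3.0000
x' = -2.5 + 3.0000·(sin -2.1180 − sin -2.6180) = -3.5620
y' = 2 − 3.0000·(cos -2.1180 − cos -2.6180) = 0.9628

(-3.5620, 0.9628, -2.1180)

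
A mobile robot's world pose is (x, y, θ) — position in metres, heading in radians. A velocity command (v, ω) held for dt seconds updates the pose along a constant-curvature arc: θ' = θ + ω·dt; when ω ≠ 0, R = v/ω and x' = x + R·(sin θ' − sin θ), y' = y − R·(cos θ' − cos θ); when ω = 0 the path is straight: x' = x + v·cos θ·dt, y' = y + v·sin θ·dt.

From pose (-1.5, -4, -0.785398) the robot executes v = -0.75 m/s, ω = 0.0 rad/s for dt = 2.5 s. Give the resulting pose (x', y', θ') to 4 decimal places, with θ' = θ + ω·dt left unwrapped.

(-2.8258, -2.6742, -0.7854)

θ' = -0.7854 + 0.0·2.5 = -0.7854
ω = 0 → straight: x' = -1.5 + -0.75·cos(-0.7854)·2.5 = -2.8258
y' = -4 + -0.75·sin(-0.7854)·2.5 = -2.6742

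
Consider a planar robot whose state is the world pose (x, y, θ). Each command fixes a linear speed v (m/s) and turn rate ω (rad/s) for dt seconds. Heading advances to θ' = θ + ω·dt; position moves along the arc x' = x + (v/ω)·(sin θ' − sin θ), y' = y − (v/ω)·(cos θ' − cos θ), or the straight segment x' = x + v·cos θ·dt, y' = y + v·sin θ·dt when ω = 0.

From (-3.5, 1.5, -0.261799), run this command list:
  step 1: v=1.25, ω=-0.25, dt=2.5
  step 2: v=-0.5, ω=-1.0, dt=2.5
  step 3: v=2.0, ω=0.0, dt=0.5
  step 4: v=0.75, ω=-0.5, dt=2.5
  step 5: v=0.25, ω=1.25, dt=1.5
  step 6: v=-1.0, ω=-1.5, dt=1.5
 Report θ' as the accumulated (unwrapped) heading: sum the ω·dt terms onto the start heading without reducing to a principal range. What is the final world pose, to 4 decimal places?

(-1.9010, 1.5703, -5.0118)

step 1: θ'=-0.8868 (R=-5.0000) → pose (-0.9188, -0.1701, -0.8868)
step 2: θ'=-3.3868 (R=0.5000) → pose (-0.4099, 0.6308, -3.3868)
step 3: θ'=-3.3868 (straight) → pose (-1.3800, 0.8736, -3.3868)
step 4: θ'=-4.6368 (R=-1.5000) → pose (-2.5116, 2.2155, -4.6368)
step 5: θ'=-2.7618 (R=0.2000) → pose (-2.7852, 2.3861, -2.7618)
step 6: θ'=-5.0118 (R=0.6667) → pose (-1.9010, 1.5703, -5.0118)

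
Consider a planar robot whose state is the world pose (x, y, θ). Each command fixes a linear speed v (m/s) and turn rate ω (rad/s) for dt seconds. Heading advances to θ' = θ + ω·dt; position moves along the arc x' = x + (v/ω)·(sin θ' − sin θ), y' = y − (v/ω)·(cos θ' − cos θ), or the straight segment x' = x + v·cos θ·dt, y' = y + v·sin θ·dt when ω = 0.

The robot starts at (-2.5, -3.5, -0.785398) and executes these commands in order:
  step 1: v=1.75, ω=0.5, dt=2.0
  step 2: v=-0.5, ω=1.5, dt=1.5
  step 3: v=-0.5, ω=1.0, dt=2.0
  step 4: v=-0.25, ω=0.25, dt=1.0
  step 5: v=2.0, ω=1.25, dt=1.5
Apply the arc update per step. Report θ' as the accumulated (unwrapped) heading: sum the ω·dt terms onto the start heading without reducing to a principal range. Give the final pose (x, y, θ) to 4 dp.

step 1: θ'=0.2146 (R=3.5000) → pose (0.7202, -4.4448, 0.2146)
step 2: θ'=2.4646 (R=-0.3333) → pose (0.5824, -5.0303, 2.4646)
step 3: θ'=4.4646 (R=-0.5000) → pose (1.3804, -4.7632, 4.4646)
step 4: θ'=4.7146 (R=-1.0000) → pose (1.4109, -4.5158, 4.7146)
step 5: θ'=6.5896 (R=1.6000) → pose (3.4935, -6.0377, 6.5896)

(3.4935, -6.0377, 6.5896)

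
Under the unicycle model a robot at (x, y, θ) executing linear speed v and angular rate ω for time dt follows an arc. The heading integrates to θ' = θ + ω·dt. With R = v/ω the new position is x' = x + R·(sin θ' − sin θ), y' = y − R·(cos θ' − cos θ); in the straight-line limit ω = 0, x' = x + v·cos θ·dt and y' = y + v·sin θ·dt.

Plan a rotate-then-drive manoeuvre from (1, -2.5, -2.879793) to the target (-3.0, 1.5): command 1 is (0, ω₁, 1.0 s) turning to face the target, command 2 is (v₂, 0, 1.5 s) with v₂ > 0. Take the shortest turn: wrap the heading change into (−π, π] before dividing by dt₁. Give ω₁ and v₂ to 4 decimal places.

heading to target = atan2(1.5−-2.5, -3−1) = 2.3562
Δθ = wrap(2.3562 − -2.8798) = -1.0472; ω₁ = Δθ/dt₁ = -1.0472
distance = √((-3−1)² + (1.5−-2.5)²) = 5.6569; v₂ = distance/dt₂ = 3.7712

ω₁ = -1.0472, v₂ = 3.7712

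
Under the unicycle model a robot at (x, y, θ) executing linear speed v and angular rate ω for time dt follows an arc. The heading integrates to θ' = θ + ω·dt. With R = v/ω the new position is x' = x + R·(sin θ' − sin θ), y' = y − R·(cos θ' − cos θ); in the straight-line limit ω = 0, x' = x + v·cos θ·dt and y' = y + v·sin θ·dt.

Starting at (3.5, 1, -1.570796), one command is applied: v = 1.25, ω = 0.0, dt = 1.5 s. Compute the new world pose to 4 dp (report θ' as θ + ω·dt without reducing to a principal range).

(3.5000, -0.8750, -1.5708)

θ' = -1.5708 + 0.0·1.5 = -1.5708
ω = 0 → straight: x' = 3.5 + 1.25·cos(-1.5708)·1.5 = 3.5000
y' = 1 + 1.25·sin(-1.5708)·1.5 = -0.8750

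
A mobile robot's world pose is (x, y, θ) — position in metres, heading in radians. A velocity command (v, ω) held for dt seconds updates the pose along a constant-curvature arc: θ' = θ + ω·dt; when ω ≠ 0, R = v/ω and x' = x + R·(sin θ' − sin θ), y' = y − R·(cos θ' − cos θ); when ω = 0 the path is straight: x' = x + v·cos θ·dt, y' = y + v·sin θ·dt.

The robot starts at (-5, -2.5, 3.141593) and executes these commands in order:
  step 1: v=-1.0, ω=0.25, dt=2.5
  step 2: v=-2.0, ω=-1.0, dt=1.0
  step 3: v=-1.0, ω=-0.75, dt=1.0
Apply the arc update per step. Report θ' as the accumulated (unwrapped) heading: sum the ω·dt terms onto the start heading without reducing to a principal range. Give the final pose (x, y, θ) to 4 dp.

(-0.0422, -2.1705, 2.0166)

step 1: θ'=3.7666 (R=-4.0000) → pose (-2.6596, -1.7439, 3.7666)
step 2: θ'=2.7666 (R=2.0000) → pose (-0.7569, -1.5048, 2.7666)
step 3: θ'=2.0166 (R=1.3333) → pose (-0.0422, -2.1705, 2.0166)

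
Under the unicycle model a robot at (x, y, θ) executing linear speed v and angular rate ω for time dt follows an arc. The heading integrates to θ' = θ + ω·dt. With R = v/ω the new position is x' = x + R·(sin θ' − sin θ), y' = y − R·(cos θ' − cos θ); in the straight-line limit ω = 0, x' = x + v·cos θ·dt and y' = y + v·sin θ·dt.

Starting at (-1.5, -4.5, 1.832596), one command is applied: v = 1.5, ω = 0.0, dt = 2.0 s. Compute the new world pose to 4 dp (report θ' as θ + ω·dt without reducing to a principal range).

θ' = 1.8326 + 0.0·2.0 = 1.8326
ω = 0 → straight: x' = -1.5 + 1.5·cos(1.8326)·2.0 = -2.2765
y' = -4.5 + 1.5·sin(1.8326)·2.0 = -1.6022

(-2.2765, -1.6022, 1.8326)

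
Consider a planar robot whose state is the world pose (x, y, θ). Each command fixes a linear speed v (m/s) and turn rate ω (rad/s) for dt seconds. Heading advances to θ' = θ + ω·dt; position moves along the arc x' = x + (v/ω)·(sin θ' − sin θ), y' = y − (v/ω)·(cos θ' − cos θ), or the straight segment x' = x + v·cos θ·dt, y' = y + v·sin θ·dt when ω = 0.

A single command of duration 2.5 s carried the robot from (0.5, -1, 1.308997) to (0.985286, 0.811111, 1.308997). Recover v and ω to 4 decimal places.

v = 0.7500, ω = 0.0000

Δθ = 1.308997 − 1.308997 = 0.000000
ω = Δθ/dt = 0.000000/2.5 = 0.0000
ω = 0 → v = (Δx·cos θ + Δy·sin θ)/dt = 0.7500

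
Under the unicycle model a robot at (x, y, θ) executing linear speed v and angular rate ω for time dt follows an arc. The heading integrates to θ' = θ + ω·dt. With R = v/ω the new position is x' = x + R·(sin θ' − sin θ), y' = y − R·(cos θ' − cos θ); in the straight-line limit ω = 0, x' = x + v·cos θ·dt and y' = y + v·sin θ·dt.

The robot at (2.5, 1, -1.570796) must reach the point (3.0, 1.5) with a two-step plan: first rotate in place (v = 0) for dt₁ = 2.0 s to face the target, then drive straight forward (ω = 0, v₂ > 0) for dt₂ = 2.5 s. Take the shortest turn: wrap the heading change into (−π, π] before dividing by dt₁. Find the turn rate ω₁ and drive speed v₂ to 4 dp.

heading to target = atan2(1.5−1, 3−2.5) = 0.7854
Δθ = wrap(0.7854 − -1.5708) = 2.3562; ω₁ = Δθ/dt₁ = 1.1781
distance = √((3−2.5)² + (1.5−1)²) = 0.7071; v₂ = distance/dt₂ = 0.2828

ω₁ = 1.1781, v₂ = 0.2828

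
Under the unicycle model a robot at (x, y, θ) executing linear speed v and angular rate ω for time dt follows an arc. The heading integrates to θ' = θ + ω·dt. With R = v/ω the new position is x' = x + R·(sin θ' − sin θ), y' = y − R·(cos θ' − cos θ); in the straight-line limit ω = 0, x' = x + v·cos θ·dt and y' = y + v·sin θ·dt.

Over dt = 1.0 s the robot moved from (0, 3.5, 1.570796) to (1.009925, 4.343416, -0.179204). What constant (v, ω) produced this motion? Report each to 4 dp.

Δθ = -0.179204 − 1.570796 = -1.750000
ω = Δθ/dt = -1.750000/1.0 = -1.7500
R = Δx/(sin θ' − sin θ) = -0.8571
v = R·ω = -0.8571·-1.7500 = 1.5000

v = 1.5000, ω = -1.7500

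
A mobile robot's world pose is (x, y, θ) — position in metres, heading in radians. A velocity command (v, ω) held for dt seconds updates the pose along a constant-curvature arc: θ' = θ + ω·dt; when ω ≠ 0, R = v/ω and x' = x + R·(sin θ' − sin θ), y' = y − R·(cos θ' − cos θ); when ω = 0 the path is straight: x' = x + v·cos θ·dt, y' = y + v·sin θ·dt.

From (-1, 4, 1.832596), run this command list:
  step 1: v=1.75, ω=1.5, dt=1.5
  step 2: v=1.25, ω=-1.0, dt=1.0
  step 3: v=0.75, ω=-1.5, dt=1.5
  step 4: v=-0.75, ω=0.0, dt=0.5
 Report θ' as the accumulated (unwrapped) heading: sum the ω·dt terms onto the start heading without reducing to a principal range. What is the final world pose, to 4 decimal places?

step 1: θ'=4.0826 (R=1.1667) → pose (-3.0698, 4.3852, 4.0826)
step 2: θ'=3.0826 (R=-1.2500) → pose (-4.1536, 3.8736, 3.0826)
step 3: θ'=0.8326 (R=-0.5000) → pose (-4.4940, 4.7092, 0.8326)
step 4: θ'=0.8326 (straight) → pose (-4.7464, 4.4318, 0.8326)

(-4.7464, 4.4318, 0.8326)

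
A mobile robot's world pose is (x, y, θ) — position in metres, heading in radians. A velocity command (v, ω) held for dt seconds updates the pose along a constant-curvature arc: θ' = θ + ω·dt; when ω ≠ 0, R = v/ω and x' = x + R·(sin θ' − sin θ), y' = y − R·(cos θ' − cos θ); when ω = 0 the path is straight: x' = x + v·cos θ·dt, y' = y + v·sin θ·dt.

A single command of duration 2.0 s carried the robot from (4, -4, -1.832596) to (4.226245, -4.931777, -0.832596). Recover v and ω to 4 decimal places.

v = 0.5000, ω = 0.5000

Δθ = -0.832596 − -1.832596 = 1.000000
ω = Δθ/dt = 1.000000/2.0 = 0.5000
R = −Δy/(cos θ' − cos θ) = 1.0000
v = R·ω = 1.0000·0.5000 = 0.5000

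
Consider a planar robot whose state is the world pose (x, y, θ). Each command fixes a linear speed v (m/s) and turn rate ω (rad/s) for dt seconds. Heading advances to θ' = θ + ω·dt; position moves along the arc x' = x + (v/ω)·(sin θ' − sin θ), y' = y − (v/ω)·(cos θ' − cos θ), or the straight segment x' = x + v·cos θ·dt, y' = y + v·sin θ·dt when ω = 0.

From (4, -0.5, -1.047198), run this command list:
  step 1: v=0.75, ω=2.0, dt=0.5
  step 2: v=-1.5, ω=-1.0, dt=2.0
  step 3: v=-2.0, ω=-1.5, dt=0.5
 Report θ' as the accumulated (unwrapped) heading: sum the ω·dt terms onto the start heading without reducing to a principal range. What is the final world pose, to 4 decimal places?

step 1: θ'=-0.0472 (R=0.3750) → pose (4.3071, -0.6871, -0.0472)
step 2: θ'=-2.0472 (R=1.5000) → pose (3.0449, 1.4991, -2.0472)
step 3: θ'=-2.7972 (R=1.3333) → pose (3.7796, 2.1427, -2.7972)

(3.7796, 2.1427, -2.7972)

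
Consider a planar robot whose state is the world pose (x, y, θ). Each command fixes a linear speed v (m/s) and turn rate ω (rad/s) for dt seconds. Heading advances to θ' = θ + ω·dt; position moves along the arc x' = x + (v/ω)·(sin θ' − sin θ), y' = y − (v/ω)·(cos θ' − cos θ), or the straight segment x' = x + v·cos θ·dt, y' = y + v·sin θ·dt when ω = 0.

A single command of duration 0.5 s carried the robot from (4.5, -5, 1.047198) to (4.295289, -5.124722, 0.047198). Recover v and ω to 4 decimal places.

Δθ = 0.047198 − 1.047198 = -1.000000
ω = Δθ/dt = -1.000000/0.5 = -2.0000
R = Δx/(sin θ' − sin θ) = 0.2500
v = R·ω = 0.2500·-2.0000 = -0.5000

v = -0.5000, ω = -2.0000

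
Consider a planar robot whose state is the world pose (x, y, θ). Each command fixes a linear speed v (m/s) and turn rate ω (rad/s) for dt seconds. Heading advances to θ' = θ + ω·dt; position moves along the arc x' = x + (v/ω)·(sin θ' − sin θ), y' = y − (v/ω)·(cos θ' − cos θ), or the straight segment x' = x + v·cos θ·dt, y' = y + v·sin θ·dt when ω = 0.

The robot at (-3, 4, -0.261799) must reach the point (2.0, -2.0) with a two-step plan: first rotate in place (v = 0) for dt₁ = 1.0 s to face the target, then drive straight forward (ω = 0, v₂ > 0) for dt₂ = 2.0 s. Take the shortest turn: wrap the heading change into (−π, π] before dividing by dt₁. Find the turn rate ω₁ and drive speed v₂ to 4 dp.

heading to target = atan2(-2−4, 2−-3) = -0.8761
Δθ = wrap(-0.8761 − -0.2618) = -0.6143; ω₁ = Δθ/dt₁ = -0.6143
distance = √((2−-3)² + (-2−4)²) = 7.8102; v₂ = distance/dt₂ = 3.9051

ω₁ = -0.6143, v₂ = 3.9051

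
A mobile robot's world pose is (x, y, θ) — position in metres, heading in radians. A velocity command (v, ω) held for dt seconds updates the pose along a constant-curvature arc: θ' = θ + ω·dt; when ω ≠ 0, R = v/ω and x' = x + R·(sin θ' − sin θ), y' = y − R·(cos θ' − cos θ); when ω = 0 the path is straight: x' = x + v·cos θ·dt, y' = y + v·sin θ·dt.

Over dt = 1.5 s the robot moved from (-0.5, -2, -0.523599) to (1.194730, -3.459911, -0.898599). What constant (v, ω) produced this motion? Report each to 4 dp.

v = 1.5000, ω = -0.2500

Δθ = -0.898599 − -0.523599 = -0.375000
ω = Δθ/dt = -0.375000/1.5 = -0.2500
R = Δx/(sin θ' − sin θ) = -6.0000
v = R·ω = -6.0000·-0.2500 = 1.5000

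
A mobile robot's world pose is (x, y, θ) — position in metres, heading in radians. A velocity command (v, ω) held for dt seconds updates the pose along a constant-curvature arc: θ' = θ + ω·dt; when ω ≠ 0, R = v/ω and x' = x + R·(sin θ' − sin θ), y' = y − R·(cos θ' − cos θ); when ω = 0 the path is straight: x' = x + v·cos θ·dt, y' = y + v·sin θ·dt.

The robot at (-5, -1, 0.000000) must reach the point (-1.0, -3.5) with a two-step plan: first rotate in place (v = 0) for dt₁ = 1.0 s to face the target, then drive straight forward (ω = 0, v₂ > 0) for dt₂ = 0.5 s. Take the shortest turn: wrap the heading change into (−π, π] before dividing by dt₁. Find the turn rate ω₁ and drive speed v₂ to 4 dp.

heading to target = atan2(-3.5−-1, -1−-5) = -0.5586
Δθ = wrap(-0.5586 − 0.0000) = -0.5586; ω₁ = Δθ/dt₁ = -0.5586
distance = √((-1−-5)² + (-3.5−-1)²) = 4.7170; v₂ = distance/dt₂ = 9.4340

ω₁ = -0.5586, v₂ = 9.4340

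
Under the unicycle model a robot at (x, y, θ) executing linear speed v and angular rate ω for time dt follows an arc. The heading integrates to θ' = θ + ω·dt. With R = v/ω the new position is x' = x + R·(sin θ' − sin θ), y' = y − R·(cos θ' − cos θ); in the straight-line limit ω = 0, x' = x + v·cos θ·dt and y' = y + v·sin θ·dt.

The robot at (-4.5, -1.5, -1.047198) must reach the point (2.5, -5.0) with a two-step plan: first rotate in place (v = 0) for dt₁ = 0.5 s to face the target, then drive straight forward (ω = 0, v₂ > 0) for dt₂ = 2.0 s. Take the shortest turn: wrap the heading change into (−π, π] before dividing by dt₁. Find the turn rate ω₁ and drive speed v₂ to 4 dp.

heading to target = atan2(-5−-1.5, 2.5−-4.5) = -0.4636
Δθ = wrap(-0.4636 − -1.0472) = 0.5836; ω₁ = Δθ/dt₁ = 1.1671
distance = √((2.5−-4.5)² + (-5−-1.5)²) = 7.8262; v₂ = distance/dt₂ = 3.9131

ω₁ = 1.1671, v₂ = 3.9131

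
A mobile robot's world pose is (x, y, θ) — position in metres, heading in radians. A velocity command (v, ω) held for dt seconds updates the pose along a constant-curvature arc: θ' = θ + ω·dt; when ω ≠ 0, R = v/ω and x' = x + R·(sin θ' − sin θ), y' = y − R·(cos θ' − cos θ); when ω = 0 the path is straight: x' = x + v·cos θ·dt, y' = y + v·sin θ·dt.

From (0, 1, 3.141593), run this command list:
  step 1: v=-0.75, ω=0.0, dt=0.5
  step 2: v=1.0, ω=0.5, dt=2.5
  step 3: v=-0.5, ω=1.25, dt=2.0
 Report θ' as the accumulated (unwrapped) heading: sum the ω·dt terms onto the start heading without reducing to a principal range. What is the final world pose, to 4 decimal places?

step 1: θ'=3.1416 (straight) → pose (0.3750, 1.0000, 3.1416)
step 2: θ'=4.3916 (R=2.0000) → pose (-1.5230, -0.3694, 4.3916)
step 3: θ'=6.8916 (R=-0.4000) → pose (-2.1312, 0.0850, 6.8916)

(-2.1312, 0.0850, 6.8916)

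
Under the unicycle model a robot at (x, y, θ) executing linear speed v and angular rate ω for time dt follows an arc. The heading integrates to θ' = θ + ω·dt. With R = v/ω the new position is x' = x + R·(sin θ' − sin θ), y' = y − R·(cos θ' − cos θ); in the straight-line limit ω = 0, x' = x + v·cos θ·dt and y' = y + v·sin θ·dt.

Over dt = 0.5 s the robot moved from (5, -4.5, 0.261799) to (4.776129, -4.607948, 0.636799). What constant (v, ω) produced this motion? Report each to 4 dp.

Δθ = 0.636799 − 0.261799 = 0.375000
ω = Δθ/dt = 0.375000/0.5 = 0.7500
R = Δx/(sin θ' − sin θ) = -0.6667
v = R·ω = -0.6667·0.7500 = -0.5000

v = -0.5000, ω = 0.7500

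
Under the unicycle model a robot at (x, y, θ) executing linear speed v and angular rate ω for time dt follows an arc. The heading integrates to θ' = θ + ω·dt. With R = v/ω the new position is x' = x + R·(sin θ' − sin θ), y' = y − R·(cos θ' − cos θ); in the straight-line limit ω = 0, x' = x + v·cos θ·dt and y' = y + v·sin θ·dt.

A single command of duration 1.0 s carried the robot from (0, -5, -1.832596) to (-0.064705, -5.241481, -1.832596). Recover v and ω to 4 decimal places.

v = 0.2500, ω = 0.0000

Δθ = -1.832596 − -1.832596 = 0.000000
ω = Δθ/dt = 0.000000/1.0 = 0.0000
ω = 0 → v = (Δx·cos θ + Δy·sin θ)/dt = 0.2500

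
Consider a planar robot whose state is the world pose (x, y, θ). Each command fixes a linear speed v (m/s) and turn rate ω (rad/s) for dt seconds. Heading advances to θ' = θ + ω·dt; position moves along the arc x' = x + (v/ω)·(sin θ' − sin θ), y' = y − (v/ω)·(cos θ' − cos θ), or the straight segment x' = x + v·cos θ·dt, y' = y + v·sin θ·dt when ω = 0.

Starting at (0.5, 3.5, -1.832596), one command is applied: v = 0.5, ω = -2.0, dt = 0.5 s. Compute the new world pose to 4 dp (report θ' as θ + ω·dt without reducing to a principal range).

(0.3345, 3.3265, -2.8326)

θ' = -1.8326 + -2.0·0.5 = -2.8326
R = v/ω = 0.5/-2.0 = -0.2500
x' = 0.5 + -0.2500·(sin -2.8326 − sin -1.8326) = 0.3345
y' = 3.5 − -0.2500·(cos -2.8326 − cos -1.8326) = 3.3265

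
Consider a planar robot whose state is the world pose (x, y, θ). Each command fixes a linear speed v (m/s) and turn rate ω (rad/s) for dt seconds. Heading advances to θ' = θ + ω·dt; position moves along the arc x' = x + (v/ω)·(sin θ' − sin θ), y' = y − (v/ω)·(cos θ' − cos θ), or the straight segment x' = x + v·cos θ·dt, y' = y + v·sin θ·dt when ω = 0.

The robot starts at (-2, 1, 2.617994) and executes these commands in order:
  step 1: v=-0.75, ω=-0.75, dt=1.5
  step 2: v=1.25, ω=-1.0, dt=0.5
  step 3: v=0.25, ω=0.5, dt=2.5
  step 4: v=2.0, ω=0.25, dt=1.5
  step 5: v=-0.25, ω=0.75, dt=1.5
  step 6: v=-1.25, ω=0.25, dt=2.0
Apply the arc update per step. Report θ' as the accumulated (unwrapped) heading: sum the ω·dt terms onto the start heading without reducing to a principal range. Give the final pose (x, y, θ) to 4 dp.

step 1: θ'=1.4930 (R=1.0000) → pose (-1.5030, 0.0563, 1.4930)
step 2: θ'=0.9930 (R=-1.2500) → pose (-1.3039, 0.6418, 0.9930)
step 3: θ'=2.2430 (R=0.5000) → pose (-1.3315, 1.2263, 2.2430)
step 4: θ'=2.6180 (R=8.0000) → pose (-3.5911, 3.1728, 2.6180)
step 5: θ'=3.7430 (R=-0.3333) → pose (-3.2359, 3.1866, 3.7430)
step 6: θ'=4.2430 (R=-5.0000) → pose (-1.6056, 5.0476, 4.2430)

(-1.6056, 5.0476, 4.2430)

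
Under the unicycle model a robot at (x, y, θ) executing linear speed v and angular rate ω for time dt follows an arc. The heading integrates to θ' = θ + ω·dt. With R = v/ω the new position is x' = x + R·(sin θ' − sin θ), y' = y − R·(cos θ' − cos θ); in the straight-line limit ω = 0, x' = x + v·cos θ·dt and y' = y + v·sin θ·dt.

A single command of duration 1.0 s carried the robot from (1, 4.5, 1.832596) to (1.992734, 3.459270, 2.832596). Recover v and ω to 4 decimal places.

v = -1.5000, ω = 1.0000

Δθ = 2.832596 − 1.832596 = 1.000000
ω = Δθ/dt = 1.000000/1.0 = 1.0000
R = −Δy/(cos θ' − cos θ) = -1.5000
v = R·ω = -1.5000·1.0000 = -1.5000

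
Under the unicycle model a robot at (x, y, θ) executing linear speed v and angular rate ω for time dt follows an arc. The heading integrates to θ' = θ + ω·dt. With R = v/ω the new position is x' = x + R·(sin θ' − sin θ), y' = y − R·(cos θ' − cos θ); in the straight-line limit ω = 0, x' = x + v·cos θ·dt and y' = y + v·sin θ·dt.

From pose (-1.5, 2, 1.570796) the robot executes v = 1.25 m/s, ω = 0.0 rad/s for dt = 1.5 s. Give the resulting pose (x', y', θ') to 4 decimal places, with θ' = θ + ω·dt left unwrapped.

θ' = 1.5708 + 0.0·1.5 = 1.5708
ω = 0 → straight: x' = -1.5 + 1.25·cos(1.5708)·1.5 = -1.5000
y' = 2 + 1.25·sin(1.5708)·1.5 = 3.8750

(-1.5000, 3.8750, 1.5708)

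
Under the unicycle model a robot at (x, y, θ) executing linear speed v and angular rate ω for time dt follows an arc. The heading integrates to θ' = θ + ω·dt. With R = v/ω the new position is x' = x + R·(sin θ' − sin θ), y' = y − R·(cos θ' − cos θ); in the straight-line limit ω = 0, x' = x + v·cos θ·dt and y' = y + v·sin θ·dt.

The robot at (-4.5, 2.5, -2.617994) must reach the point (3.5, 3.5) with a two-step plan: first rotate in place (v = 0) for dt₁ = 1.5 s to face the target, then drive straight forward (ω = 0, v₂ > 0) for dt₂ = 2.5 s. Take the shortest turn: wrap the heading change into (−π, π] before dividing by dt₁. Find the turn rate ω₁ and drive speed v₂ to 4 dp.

ω₁ = 1.8282, v₂ = 3.2249

heading to target = atan2(3.5−2.5, 3.5−-4.5) = 0.1244
Δθ = wrap(0.1244 − -2.6180) = 2.7423; ω₁ = Δθ/dt₁ = 1.8282
distance = √((3.5−-4.5)² + (3.5−2.5)²) = 8.0623; v₂ = distance/dt₂ = 3.2249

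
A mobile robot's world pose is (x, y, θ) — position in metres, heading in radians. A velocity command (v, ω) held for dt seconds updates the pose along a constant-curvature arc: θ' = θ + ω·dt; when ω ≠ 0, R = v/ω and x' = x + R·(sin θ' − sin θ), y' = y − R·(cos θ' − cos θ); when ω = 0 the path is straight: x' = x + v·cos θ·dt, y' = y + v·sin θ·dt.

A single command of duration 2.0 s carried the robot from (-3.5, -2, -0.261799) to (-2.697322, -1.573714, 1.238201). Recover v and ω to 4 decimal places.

v = 0.5000, ω = 0.7500

Δθ = 1.238201 − -0.261799 = 1.500000
ω = Δθ/dt = 1.500000/2.0 = 0.7500
R = Δx/(sin θ' − sin θ) = 0.6667
v = R·ω = 0.6667·0.7500 = 0.5000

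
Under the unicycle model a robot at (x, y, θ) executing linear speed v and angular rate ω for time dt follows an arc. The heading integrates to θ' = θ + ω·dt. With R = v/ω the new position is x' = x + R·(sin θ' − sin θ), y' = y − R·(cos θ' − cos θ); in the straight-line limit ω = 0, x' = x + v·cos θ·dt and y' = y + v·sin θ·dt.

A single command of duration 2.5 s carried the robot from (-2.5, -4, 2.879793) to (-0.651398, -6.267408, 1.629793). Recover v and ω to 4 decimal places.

Δθ = 1.629793 − 2.879793 = -1.250000
ω = Δθ/dt = -1.250000/2.5 = -0.5000
R = −Δy/(cos θ' − cos θ) = 2.5000
v = R·ω = 2.5000·-0.5000 = -1.2500

v = -1.2500, ω = -0.5000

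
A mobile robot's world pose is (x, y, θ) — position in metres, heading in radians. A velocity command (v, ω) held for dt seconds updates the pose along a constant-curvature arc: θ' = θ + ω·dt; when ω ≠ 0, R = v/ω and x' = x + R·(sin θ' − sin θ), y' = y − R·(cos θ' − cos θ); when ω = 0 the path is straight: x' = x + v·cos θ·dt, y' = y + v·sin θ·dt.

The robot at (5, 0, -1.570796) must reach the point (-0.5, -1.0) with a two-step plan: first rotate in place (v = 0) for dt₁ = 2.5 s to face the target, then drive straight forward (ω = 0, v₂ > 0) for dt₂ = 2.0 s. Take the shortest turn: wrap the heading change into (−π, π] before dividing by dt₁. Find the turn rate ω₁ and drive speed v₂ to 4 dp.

ω₁ = -0.5564, v₂ = 2.7951

heading to target = atan2(-1−0, -0.5−5) = -2.9617
Δθ = wrap(-2.9617 − -1.5708) = -1.3909; ω₁ = Δθ/dt₁ = -0.5564
distance = √((-0.5−5)² + (-1−0)²) = 5.5902; v₂ = distance/dt₂ = 2.7951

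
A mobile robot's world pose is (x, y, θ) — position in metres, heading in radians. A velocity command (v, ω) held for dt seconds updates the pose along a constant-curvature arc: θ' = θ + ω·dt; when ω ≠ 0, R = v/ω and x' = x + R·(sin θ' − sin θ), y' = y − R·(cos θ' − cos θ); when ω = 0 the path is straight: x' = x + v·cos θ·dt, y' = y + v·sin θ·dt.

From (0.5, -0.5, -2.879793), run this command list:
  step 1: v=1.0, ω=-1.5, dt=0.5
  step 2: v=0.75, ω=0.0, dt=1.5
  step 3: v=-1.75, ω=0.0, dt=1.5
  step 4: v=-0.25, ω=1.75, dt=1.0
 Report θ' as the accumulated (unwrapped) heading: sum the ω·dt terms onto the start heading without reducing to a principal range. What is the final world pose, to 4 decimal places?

(1.5426, -1.0657, -1.8798)

step 1: θ'=-3.6298 (R=-0.6667) → pose (0.0148, -0.4448, -3.6298)
step 2: θ'=-3.6298 (straight) → pose (-0.9788, 0.0828, -3.6298)
step 3: θ'=-3.6298 (straight) → pose (1.3395, -1.1484, -3.6298)
step 4: θ'=-1.8798 (R=-0.1429) → pose (1.5426, -1.0657, -1.8798)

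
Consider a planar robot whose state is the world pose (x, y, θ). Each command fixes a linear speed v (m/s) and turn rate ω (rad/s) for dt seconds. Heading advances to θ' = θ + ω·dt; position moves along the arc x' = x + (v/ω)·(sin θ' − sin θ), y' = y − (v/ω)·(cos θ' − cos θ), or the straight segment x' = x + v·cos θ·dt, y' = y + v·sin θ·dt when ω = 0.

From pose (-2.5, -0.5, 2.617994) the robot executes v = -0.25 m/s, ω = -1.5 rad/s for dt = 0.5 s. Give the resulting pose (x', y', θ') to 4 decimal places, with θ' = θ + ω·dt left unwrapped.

(-2.4240, -0.5955, 1.8680)

θ' = 2.6180 + -1.5·0.5 = 1.8680
R = v/ω = -0.25/-1.5 = 0.1667
x' = -2.5 + 0.1667·(sin 1.8680 − sin 2.6180) = -2.4240
y' = -0.5 − 0.1667·(cos 1.8680 − cos 2.6180) = -0.5955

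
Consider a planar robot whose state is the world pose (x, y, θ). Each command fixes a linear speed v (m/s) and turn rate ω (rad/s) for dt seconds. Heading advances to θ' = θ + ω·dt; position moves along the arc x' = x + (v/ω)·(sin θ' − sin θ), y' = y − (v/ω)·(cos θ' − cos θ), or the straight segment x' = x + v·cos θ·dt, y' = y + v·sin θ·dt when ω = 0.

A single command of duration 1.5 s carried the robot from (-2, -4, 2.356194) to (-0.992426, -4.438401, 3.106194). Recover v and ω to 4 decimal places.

Δθ = 3.106194 − 2.356194 = 0.750000
ω = Δθ/dt = 0.750000/1.5 = 0.5000
R = Δx/(sin θ' − sin θ) = -1.5000
v = R·ω = -1.5000·0.5000 = -0.7500

v = -0.7500, ω = 0.5000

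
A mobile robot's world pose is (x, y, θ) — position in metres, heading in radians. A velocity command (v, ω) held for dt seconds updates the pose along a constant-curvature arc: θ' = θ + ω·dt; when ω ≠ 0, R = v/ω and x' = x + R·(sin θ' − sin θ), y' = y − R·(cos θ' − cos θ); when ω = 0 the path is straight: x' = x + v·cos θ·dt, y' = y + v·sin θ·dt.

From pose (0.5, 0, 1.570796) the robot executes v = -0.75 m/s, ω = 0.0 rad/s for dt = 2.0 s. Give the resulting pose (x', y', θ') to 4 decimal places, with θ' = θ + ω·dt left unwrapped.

(0.5000, -1.5000, 1.5708)

θ' = 1.5708 + 0.0·2.0 = 1.5708
ω = 0 → straight: x' = 0.5 + -0.75·cos(1.5708)·2.0 = 0.5000
y' = 0 + -0.75·sin(1.5708)·2.0 = -1.5000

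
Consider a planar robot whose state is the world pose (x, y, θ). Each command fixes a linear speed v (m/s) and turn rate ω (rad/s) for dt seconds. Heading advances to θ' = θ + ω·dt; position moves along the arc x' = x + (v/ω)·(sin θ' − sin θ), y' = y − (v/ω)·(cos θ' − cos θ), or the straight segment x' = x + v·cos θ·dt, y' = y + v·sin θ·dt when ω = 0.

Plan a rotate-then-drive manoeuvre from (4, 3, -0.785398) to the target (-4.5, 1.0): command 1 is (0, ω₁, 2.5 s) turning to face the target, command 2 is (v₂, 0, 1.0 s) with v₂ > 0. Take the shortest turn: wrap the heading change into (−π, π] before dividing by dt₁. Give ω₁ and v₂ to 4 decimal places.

ω₁ = -0.8500, v₂ = 8.7321

heading to target = atan2(1−3, -4.5−4) = -2.9105
Δθ = wrap(-2.9105 − -0.7854) = -2.1251; ω₁ = Δθ/dt₁ = -0.8500
distance = √((-4.5−4)² + (1−3)²) = 8.7321; v₂ = distance/dt₂ = 8.7321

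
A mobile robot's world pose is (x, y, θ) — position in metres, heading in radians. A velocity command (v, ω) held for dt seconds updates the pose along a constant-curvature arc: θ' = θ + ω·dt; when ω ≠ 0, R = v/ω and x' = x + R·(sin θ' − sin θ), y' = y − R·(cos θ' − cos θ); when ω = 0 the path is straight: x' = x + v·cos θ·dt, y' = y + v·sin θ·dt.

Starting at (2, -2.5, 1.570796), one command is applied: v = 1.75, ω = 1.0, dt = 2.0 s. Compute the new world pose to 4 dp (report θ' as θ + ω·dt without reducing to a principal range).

θ' = 1.5708 + 1.0·2.0 = 3.5708
R = v/ω = 1.75/1.0 = 1.7500
x' = 2 + 1.7500·(sin 3.5708 − sin 1.5708) = -0.4783
y' = -2.5 − 1.7500·(cos 3.5708 − cos 1.5708) = -0.9087

(-0.4783, -0.9087, 3.5708)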